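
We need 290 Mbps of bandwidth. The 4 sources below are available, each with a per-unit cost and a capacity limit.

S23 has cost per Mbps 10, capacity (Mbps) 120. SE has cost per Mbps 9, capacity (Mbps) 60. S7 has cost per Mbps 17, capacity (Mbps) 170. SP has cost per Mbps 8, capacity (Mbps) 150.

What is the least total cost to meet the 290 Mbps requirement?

Cheapest first:
Take 150 from SP at 8 — need 140 more.
SE at 9: take all 60 Mbps — 80 still needed.
S23 (10): take the remaining 80 — done.
S7: unused.
Cost = 150×8 + 60×9 + 80×10 = 2540.

2540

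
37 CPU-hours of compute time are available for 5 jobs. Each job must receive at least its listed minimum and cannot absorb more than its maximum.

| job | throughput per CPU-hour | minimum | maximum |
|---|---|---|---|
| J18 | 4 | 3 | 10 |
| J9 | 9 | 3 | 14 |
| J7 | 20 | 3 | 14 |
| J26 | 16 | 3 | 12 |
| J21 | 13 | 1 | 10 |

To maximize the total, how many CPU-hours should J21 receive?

Meeting every minimum uses 3+3+3+3+1 = 13 CPU-hours, leaving 24.
Highest throughput per CPU-hour first: J7 20 > J26 16 > J21 13 > J9 9 > J18 4.
Give J7 11 more to hit its cap of 14 → 13 left.
Give J26 9 more to hit its cap of 12 → 4 left.
J21 has room for 9 more but only 4 remain, so it gets 5.

5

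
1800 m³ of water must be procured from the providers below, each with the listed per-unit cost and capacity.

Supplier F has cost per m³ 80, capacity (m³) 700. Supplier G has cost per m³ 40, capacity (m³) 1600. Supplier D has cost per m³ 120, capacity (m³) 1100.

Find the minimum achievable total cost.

Use providers in increasing cost order.
Supplier G at 40: take all 1600 m³ → 200 still needed.
Take 200 from Supplier F at 80 to finish.
Supplier D: unused.
Cost = 1600×40 + 200×80 = 80000.

80000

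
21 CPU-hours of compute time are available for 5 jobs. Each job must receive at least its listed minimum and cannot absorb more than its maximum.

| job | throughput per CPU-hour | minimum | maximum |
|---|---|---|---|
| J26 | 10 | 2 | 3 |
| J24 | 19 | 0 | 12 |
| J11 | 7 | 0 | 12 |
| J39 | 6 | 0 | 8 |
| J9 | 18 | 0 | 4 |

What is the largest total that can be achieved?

Meeting every minimum uses 2+0+0+0+0 = 2 CPU-hours, leaving 19.
Order the jobs by throughput per CPU-hour: J24 19 > J9 18 > J26 10 > J11 7 > J39 6.
J24 takes 12 more to reach its cap of 12 → 7 left.
Give J9 4 more to hit its cap of 4 → 3 left.
J26 takes 1 more to reach its cap of 3 → 2 left.
J11 has room for 12 more but only 2 remain, so it gets 2.
Total = 10×3 + 19×12 + 7×2 + 18×4 = 344.

344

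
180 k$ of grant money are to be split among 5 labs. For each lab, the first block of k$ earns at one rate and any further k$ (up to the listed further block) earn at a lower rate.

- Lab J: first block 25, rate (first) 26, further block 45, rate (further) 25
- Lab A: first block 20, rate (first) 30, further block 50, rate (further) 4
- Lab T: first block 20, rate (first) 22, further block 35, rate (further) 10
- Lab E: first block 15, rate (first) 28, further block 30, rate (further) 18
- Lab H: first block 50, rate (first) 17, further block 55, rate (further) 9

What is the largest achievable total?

4200

Rank every tier by rate: Lab A/first 30 > Lab E/first 28 > Lab J/first 26 > Lab J/second 25 > Lab T/first 22 > Lab E/second 18 > Lab H/first 17 > Lab T/second 10 > Lab H/second 9 > Lab A/second 4.
Fill Lab A first block (20 at 30) → 160 left.
Fill Lab E first block (15 at 28) → 145 left.
Lab J first at 26: fill all 25 → 120 left.
Lab J second at 25: fill all 45 → 75 left.
Lab T first at 22: fill all 20 → 55 left.
Lab E/second (18): +30 → 25 left.
25 remain; put them into Lab H first at 17.
Total = 30×20 + 28×15 + 26×25 + 25×45 + 22×20 + 18×30 + 17×25 = 4200.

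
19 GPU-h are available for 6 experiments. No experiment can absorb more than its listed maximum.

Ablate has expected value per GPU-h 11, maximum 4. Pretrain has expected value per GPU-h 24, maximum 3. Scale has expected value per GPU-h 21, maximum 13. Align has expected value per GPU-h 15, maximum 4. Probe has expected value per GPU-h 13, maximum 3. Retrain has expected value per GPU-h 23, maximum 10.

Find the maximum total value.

428

Order the experiments by expected value per GPU-h: Pretrain 24 > Retrain 23 > Scale 21 > Align 15 > Probe 13 > Ablate 11.
Pretrain: +3 to 3 (cap) ; 16 left.
Retrain: +10 to 10 (cap) ; 6 left.
Scale: +6 (room for 13) → 6. Pool exhausted.
Total = 24×3 + 21×6 + 23×10 = 428.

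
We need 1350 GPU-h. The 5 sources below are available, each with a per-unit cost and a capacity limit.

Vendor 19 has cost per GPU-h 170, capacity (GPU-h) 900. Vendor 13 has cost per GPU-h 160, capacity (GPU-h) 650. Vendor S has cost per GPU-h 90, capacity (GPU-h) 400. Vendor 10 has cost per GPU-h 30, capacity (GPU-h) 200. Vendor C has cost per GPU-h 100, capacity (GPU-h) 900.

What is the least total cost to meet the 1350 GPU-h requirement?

117000

Fill from the cheapest source first.
Take 200 from Vendor 10 at 30 → need 1150 more.
Vendor S (90): use full 400 → 750 GPU-h to go.
Vendor C at 100: take 750 of its 900 → requirement met.
Vendor 13, Vendor 19: unused.
Cost = 200×30 + 400×90 + 750×100 = 117000.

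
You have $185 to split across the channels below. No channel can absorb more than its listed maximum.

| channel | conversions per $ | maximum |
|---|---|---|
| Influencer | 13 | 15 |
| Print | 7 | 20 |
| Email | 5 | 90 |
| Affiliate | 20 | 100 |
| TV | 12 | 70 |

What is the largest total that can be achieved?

3035

Order the channels by conversions per $: Affiliate 20 > Influencer 13 > TV 12 > Print 7 > Email 5.
Affiliate takes 100 to reach its cap of 100 → 85 left.
Influencer: +15 to 15 (cap) → 70 left.
TV: +70 to 70 (cap) → 0 left.
Total = 13×15 + 20×100 + 12×70 = 3035.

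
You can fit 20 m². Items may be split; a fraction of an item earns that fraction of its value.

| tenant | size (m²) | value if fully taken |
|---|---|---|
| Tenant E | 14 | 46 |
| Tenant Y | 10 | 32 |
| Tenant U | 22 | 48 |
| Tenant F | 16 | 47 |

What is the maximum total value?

65.2

Best value per unit of size first: Tenant E 46/14≈3.29, Tenant Y 32/10≈3.2, Tenant F 47/16≈2.94, Tenant U 48/22≈2.18.
Take all of Tenant E (14 m², value 46) ; 6 m² left.
Fill the last 6 m² with part of Tenant Y: 6/10 of it earns 19.2.
Total value = 65.2.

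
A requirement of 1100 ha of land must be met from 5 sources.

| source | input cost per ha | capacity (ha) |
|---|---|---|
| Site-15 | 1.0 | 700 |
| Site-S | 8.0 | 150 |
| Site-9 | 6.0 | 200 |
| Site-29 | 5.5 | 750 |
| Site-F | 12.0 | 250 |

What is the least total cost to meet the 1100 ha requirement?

2900

Use sources in increasing cost order.
Site-15 at 1.0: take all 700 ha — 400 still needed.
Site-29 (5.5): take the remaining 400 — done.
Site-9, Site-S, Site-F: unused.
Cost = 700×1.0 + 400×5.5 = 2900.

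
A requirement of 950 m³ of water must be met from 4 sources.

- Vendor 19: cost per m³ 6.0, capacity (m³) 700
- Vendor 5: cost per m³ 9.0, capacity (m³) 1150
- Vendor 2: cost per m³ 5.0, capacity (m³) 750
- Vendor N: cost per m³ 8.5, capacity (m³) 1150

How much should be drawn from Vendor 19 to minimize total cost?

Cheapest first:
Vendor 2 (5.0): use full 750 → 200 m³ to go.
Vendor 19 at 6.0: take 200 of its 700 → requirement met.
Vendor N, Vendor 5: unused.

200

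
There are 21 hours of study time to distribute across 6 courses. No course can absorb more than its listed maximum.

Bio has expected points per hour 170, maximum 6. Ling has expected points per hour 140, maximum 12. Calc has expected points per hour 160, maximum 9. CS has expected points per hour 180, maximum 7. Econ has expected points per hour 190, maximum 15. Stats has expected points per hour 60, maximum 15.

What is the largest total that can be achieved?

3930

Rank by expected points per hour: Econ 190 > CS 180 > Bio 170 > Calc 160 > Ling 140 > Stats 60.
Give Econ 15 to hit its cap of 15 — 6 left.
CS has room for 7 but only 6 remain, so it gets 6.
Total = 180×6 + 190×15 = 3930.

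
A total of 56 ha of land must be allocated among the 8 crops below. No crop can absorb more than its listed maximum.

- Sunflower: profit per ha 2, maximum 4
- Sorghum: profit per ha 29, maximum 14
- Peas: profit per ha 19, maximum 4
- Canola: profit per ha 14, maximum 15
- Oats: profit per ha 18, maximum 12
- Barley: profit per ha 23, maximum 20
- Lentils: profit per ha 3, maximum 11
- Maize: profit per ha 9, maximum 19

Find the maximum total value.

1242

Order the crops by profit per ha: Sorghum 29 > Barley 23 > Peas 19 > Oats 18 > Canola 14 > Maize 9 > Lentils 3 > Sunflower 2.
Sorghum: +14 to 14 (cap) ; 42 left.
Barley takes 20 to reach its cap of 20 ; 22 left.
Peas: +4 to 4 (cap) ; 18 left.
Oats: +12 to 12 (cap) ; 6 left.
Only 6 left; Canola takes them to reach 6.
Total = 29×14 + 19×4 + 14×6 + 18×12 + 23×20 = 1242.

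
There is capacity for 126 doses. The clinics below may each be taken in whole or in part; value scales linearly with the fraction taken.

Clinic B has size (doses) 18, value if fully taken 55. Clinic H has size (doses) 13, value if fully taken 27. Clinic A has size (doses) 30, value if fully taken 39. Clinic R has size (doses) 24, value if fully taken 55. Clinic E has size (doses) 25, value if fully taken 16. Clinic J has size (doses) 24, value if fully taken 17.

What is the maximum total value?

203.88

Best value per unit of size first: Clinic B 55/18≈3.06, Clinic R 55/24≈2.29, Clinic H 27/13≈2.08, Clinic A 39/30≈1.3, Clinic J 17/24≈0.708, Clinic E 16/25≈0.64.
Take all of Clinic B (18 doses, value 55) — 108 doses left.
All 24 doses of Clinic R fit (value 55) — 84 remain.
All 13 doses of Clinic H fit (value 27) — 71 remain.
Take all of Clinic A (30 doses, value 39) — 41 doses left.
Clinic J: take in full, 24 doses for value 17 — 17 left.
Fill the last 17 doses with part of Clinic E: 17/25 of it earns 10.88.
Total value = 203.88.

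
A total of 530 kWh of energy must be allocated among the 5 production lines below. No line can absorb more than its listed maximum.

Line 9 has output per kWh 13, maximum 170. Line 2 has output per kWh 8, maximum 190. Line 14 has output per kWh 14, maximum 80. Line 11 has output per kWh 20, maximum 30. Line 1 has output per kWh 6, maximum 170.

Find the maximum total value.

5810

Order the production lines by output per kWh: Line 11 20 > Line 14 14 > Line 9 13 > Line 2 8 > Line 1 6.
Give Line 11 30 to hit its cap of 30 — 500 left.
Give Line 14 80 to hit its cap of 80 — 420 left.
Line 9: +170 to 170 (cap) — 250 left.
Give Line 2 190 to hit its cap of 190 — 60 left.
Only 60 left; Line 1 takes them to reach 60.
Total = 13×170 + 8×190 + 14×80 + 20×30 + 6×60 = 5810.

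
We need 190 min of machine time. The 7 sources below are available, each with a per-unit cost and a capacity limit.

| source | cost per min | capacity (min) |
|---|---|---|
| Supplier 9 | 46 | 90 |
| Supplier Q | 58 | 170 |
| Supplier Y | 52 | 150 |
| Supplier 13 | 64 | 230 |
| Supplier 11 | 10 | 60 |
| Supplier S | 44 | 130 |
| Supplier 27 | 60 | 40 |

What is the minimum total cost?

Fill from the cheapest source first.
Take 60 from Supplier 11 at 10 — need 130 more.
Supplier S (44): use full 130 — 0 min to go.
Supplier 9, Supplier Y, Supplier Q, Supplier 27, Supplier 13: unused.
Cost = 60×10 + 130×44 = 6320.

6320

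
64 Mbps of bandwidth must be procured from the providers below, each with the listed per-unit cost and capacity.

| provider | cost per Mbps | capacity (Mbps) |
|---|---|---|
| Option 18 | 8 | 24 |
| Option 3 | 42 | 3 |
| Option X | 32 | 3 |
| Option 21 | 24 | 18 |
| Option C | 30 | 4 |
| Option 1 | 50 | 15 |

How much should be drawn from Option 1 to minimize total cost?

Cheapest first:
Option 18 at 8: take all 24 Mbps — 40 still needed.
Option 21 (24): use full 18 — 22 Mbps to go.
Take 4 from Option C at 30 — need 18 more.
Take 3 from Option X at 32 — need 15 more.
Option 3 at 42: take all 3 Mbps — 12 still needed.
Option 1 (50): take the remaining 12 — done.

12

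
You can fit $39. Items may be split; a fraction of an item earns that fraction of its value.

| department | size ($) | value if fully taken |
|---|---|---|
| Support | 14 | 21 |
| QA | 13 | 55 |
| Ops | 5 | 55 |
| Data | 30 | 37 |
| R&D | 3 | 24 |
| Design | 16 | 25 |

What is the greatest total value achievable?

Best value per unit of size first: Ops 55/5≈11, R&D 24/3≈8, QA 55/13≈4.23, Design 25/16≈1.56, Support 21/14≈1.5, Data 37/30≈1.23.
All 5 $ of Ops fit (value 55) ; 34 remain.
All 3 $ of R&D fit (value 24) ; 31 remain.
QA: take in full, 13 $ for value 55 ; 18 left.
All 16 $ of Design fit (value 25) ; 2 remain.
Fill the last 2 $ with part of Support: 2/14 of it earns 3.
Total value = 162.

162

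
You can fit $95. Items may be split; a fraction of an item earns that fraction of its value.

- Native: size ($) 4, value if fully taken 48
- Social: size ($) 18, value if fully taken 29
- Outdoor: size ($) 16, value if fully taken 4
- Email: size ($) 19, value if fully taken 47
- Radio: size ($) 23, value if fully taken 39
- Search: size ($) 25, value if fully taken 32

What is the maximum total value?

196.5

Sort by value density: Native 48/4≈12, Email 47/19≈2.47, Radio 39/23≈1.7, Social 29/18≈1.61, Search 32/25≈1.28, Outdoor 4/16≈0.25.
All 4 $ of Native fit (value 48) — 91 remain.
Take all of Email (19 $, value 47) — 72 $ left.
All 23 $ of Radio fit (value 39) — 49 remain.
Social: take in full, 18 $ for value 29 — 31 left.
All 25 $ of Search fit (value 32) — 6 remain.
Fill the last 6 $ with part of Outdoor: 6/16 of it earns 1.5.
Total value = 196.5.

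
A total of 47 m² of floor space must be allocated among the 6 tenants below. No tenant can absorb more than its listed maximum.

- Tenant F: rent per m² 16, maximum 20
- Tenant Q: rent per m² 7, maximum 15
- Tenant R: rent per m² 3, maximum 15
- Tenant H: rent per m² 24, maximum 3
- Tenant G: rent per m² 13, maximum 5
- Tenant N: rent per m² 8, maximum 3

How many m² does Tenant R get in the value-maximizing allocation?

1

Rank by rent per m²: Tenant H 24 > Tenant F 16 > Tenant G 13 > Tenant N 8 > Tenant Q 7 > Tenant R 3.
Tenant H: +3 to 3 (cap) — 44 left.
Give Tenant F 20 to hit its cap of 20 — 24 left.
Tenant G takes 5 to reach its cap of 5 — 19 left.
Tenant N: +3 to 3 (cap) — 16 left.
Give Tenant Q 15 to hit its cap of 15 — 1 left.
Only 1 left; Tenant R takes them to reach 1.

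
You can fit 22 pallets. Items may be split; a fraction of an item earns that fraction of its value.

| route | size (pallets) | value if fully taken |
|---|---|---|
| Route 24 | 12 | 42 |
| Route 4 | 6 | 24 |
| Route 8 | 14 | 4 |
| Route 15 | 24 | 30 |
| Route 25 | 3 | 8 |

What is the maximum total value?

Best value per unit of size first: Route 4 24/6≈4, Route 24 42/12≈3.5, Route 25 8/3≈2.67, Route 15 30/24≈1.25, Route 8 4/14≈0.286.
Take all of Route 4 (6 pallets, value 24) ; 16 pallets left.
All 12 pallets of Route 24 fit (value 42) ; 4 remain.
All 3 pallets of Route 25 fit (value 8) ; 1 remain.
1 pallets left: a 1/24 share of Route 15 gives 30×1/24 = 1.25.
Total value = 75.25.

75.25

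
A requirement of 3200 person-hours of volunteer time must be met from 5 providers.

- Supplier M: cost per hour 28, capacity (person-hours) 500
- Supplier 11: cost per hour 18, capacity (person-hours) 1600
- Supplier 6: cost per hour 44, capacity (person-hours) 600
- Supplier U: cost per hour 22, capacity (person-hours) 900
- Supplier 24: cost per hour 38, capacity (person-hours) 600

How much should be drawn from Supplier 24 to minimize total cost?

Cheapest first:
Supplier 11 (18): use full 1600 — 1600 person-hours to go.
Take 900 from Supplier U at 22 — need 700 more.
Supplier M at 28: take all 500 person-hours — 200 still needed.
Take 200 from Supplier 24 at 38 to finish.
Supplier 6: unused.

200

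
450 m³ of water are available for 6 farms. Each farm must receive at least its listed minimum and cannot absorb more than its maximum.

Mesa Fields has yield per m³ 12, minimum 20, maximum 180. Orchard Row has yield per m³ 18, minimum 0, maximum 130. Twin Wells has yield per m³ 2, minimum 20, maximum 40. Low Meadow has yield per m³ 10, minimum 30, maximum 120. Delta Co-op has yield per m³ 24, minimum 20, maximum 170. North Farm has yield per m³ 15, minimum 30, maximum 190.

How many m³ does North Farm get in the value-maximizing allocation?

80

Meeting every minimum uses 20+0+20+30+20+30 = 120 m³, leaving 330.
Highest yield per m³ first: Delta Co-op 24 > Orchard Row 18 > North Farm 15 > Mesa Fields 12 > Low Meadow 10 > Twin Wells 2.
Delta Co-op: +150 to 170 (cap) ; 180 left.
Give Orchard Row 130 more to hit its cap of 130 ; 50 left.
Only 50 left; North Farm takes them to reach 80.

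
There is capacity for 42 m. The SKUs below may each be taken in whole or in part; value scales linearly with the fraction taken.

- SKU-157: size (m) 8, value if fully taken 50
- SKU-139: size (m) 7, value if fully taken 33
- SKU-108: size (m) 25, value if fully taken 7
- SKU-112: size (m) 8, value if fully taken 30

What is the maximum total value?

Best value per unit of size first: SKU-157 50/8≈6.25, SKU-139 33/7≈4.71, SKU-112 30/8≈3.75, SKU-108 7/25≈0.28.
Take all of SKU-157 (8 m, value 50) → 34 m left.
SKU-139: take in full, 7 m for value 33 → 27 left.
SKU-112: take in full, 8 m for value 30 → 19 left.
Fill the last 19 m with part of SKU-108: 19/25 of it earns 5.32.
Total value = 118.32.

118.32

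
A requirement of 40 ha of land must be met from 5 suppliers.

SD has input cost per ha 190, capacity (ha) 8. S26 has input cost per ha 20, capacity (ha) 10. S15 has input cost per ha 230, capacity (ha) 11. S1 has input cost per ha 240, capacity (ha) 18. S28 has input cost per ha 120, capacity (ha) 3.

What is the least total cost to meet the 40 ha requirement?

Cheapest first:
S26 at 20: take all 10 ha ; 30 still needed.
S28 (120): use full 3 ; 27 ha to go.
SD (190): use full 8 ; 19 ha to go.
Take 11 from S15 at 230 ; need 8 more.
Take 8 from S1 at 240 to finish.
Cost = 10×20 + 3×120 + 8×190 + 11×230 + 8×240 = 6530.

6530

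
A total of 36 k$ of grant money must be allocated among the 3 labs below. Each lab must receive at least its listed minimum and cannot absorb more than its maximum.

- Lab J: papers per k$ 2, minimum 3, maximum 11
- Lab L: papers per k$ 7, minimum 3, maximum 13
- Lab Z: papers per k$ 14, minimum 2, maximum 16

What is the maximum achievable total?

329

Meeting every minimum uses 3+3+2 = 8 k$, leaving 28.
Order the labs by papers per k$: Lab Z 14 > Lab L 7 > Lab J 2.
Give Lab Z 14 more to hit its cap of 16 ; 14 left.
Give Lab L 10 more to hit its cap of 13 ; 4 left.
Lab J: +4 (room for 8) → 7. Pool exhausted.
Total = 2×7 + 7×13 + 14×16 = 329.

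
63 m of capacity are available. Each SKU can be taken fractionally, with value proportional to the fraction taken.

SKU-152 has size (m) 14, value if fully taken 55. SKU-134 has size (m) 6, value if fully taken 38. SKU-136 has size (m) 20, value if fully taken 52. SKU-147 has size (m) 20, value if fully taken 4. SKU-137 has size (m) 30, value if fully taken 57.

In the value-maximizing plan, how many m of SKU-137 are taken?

23

Best value per unit of size first: SKU-134 38/6≈6.33, SKU-152 55/14≈3.93, SKU-136 52/20≈2.6, SKU-137 57/30≈1.9, SKU-147 4/20≈0.2.
All 6 m of SKU-134 fit (value 38) — 57 remain.
Take all of SKU-152 (14 m, value 55) — 43 m left.
All 20 m of SKU-136 fit (value 52) — 23 remain.
Only 23 m remain; take 23/30 of SKU-137 for value 57×23/30 = 43.7.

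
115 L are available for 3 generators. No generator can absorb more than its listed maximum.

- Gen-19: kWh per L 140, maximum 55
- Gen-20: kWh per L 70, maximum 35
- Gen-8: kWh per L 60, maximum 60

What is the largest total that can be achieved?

11650

Highest kWh per L first: Gen-19 140 > Gen-20 70 > Gen-8 60.
Gen-19: +55 to 55 (cap) → 60 left.
Give Gen-20 35 to hit its cap of 35 → 25 left.
Gen-8: +25 (room for 60) → 25. Pool exhausted.
Total = 140×55 + 70×35 + 60×25 = 11650.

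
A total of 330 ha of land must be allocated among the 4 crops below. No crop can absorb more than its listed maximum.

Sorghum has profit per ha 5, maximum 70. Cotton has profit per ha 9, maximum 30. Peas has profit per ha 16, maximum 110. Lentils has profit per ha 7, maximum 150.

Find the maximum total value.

3280

Order the crops by profit per ha: Peas 16 > Cotton 9 > Lentils 7 > Sorghum 5.
Peas: +110 to 110 (cap) — 220 left.
Cotton: +30 to 30 (cap) — 190 left.
Lentils takes 150 to reach its cap of 150 — 40 left.
Only 40 left; Sorghum takes them to reach 40.
Total = 5×40 + 9×30 + 16×110 + 7×150 = 3280.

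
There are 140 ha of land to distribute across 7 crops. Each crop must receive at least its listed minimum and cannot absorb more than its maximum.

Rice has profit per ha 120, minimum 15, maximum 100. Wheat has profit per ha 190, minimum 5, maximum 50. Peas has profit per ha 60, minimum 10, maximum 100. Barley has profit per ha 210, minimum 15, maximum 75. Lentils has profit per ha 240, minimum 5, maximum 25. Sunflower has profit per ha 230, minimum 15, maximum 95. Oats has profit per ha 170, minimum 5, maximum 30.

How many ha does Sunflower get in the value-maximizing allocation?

Meeting every minimum uses 15+5+10+15+5+15+5 = 70 ha, leaving 70.
Rank by profit per ha: Lentils 240 > Sunflower 230 > Barley 210 > Wheat 190 > Oats 170 > Rice 120 > Peas 60.
Lentils: +20 to 25 (cap) — 50 left.
Sunflower has room for 80 more but only 50 remain, so it gets 65.

65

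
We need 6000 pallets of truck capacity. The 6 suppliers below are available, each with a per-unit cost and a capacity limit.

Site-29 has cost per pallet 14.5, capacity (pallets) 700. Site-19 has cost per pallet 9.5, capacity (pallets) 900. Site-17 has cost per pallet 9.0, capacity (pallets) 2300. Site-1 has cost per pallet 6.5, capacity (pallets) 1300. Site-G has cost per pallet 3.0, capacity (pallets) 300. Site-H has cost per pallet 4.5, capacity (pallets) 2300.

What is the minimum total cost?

Fill from the cheapest supplier first.
Take 300 from Site-G at 3.0 → need 5700 more.
Site-H at 4.5: take all 2300 pallets → 3400 still needed.
Site-1 (6.5): use full 1300 → 2100 pallets to go.
Site-17 (9.0): take the remaining 2100 → done.
Site-19, Site-29: unused.
Cost = 300×3.0 + 2300×4.5 + 1300×6.5 + 2100×9.0 = 38600.

38600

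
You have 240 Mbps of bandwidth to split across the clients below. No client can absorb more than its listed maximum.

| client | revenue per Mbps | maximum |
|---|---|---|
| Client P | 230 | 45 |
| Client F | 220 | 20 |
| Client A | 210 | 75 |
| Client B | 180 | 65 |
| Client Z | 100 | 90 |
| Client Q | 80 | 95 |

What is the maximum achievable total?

45700

Highest revenue per Mbps first: Client P 230 > Client F 220 > Client A 210 > Client B 180 > Client Z 100 > Client Q 80.
Client P: +45 to 45 (cap) ; 195 left.
Client F: +20 to 20 (cap) ; 175 left.
Client A: +75 to 75 (cap) ; 100 left.
Client B: +65 to 65 (cap) ; 35 left.
Client Z has room for 90 but only 35 remain, so it gets 35.
Total = 230×45 + 220×20 + 210×75 + 180×65 + 100×35 = 45700.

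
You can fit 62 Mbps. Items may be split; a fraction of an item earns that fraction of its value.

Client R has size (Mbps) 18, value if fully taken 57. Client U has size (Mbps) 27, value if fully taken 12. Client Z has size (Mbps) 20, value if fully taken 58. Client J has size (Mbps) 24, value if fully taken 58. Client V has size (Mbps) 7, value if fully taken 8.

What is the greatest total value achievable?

Sort by value density: Client R 57/18≈3.17, Client Z 58/20≈2.9, Client J 58/24≈2.42, Client V 8/7≈1.14, Client U 12/27≈0.444.
Take all of Client R (18 Mbps, value 57) — 44 Mbps left.
Client Z: take in full, 20 Mbps for value 58 — 24 left.
Take all of Client J (24 Mbps, value 58) — 0 Mbps left.
Total value = 173.

173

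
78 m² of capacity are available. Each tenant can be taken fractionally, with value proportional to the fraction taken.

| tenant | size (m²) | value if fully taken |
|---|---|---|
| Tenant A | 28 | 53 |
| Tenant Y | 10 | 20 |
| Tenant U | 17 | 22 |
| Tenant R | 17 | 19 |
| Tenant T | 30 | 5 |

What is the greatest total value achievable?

115

Sort by value density: Tenant Y 20/10≈2, Tenant A 53/28≈1.89, Tenant U 22/17≈1.29, Tenant R 19/17≈1.12, Tenant T 5/30≈0.167.
Tenant Y: take in full, 10 m² for value 20 → 68 left.
Take all of Tenant A (28 m², value 53) → 40 m² left.
Tenant U: take in full, 17 m² for value 22 → 23 left.
Tenant R: take in full, 17 m² for value 19 → 6 left.
Fill the last 6 m² with part of Tenant T: 6/30 of it earns 1.
Total value = 115.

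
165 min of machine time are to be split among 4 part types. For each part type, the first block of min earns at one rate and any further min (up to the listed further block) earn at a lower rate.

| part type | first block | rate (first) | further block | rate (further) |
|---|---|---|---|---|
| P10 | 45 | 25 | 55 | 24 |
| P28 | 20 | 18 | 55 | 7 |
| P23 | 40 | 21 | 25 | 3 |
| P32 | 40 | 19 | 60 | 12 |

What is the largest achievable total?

Order all 8 blocks by rate: P10/tier1 25 > P10/tier2 24 > P23/tier1 21 > P32/tier1 19 > P28/tier1 18 > P32/tier2 12 > P28/tier2 7 > P23/tier2 3.
P10/tier1 (25): +45 → 120 left.
P10/tier2 (24): +55 → 65 left.
P23 tier1 at 21: fill all 40 → 25 left.
P32/tier1: +25 of 40 at 19; pool empty.
Total = 25×45 + 24×55 + 21×40 + 19×25 = 3760.

3760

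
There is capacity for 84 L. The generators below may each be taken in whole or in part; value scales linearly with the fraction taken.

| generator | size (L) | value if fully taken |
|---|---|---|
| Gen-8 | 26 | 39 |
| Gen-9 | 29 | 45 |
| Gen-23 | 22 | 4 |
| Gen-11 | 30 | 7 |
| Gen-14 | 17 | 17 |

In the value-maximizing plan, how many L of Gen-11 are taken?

12

Rank by value-to-size ratio: Gen-9 45/29≈1.55, Gen-8 39/26≈1.5, Gen-14 17/17≈1, Gen-11 7/30≈0.233, Gen-23 4/22≈0.182.
Take all of Gen-9 (29 L, value 45) → 55 L left.
All 26 L of Gen-8 fit (value 39) → 29 remain.
Take all of Gen-14 (17 L, value 17) → 12 L left.
12 L left: a 12/30 share of Gen-11 gives 7×12/30 = 2.8.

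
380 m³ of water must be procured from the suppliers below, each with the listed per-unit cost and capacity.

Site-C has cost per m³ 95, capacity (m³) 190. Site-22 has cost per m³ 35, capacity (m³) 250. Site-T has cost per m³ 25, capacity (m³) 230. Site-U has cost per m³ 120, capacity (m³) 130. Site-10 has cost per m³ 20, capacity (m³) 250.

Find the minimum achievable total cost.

Cheapest first:
Site-10 at 20: take all 250 m³ → 130 still needed.
Site-T at 25: take 130 of its 230 → requirement met.
Site-22, Site-C, Site-U: unused.
Cost = 250×20 + 130×25 = 8250.

8250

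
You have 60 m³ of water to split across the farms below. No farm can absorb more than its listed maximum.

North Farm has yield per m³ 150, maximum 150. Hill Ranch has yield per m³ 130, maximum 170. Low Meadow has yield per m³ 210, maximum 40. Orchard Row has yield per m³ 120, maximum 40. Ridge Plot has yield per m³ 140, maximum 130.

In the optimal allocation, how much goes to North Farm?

20

Order the farms by yield per m³: Low Meadow 210 > North Farm 150 > Ridge Plot 140 > Hill Ranch 130 > Orchard Row 120.
Give Low Meadow 40 to hit its cap of 40 → 20 left.
North Farm: +20 (room for 150) → 20. Pool exhausted.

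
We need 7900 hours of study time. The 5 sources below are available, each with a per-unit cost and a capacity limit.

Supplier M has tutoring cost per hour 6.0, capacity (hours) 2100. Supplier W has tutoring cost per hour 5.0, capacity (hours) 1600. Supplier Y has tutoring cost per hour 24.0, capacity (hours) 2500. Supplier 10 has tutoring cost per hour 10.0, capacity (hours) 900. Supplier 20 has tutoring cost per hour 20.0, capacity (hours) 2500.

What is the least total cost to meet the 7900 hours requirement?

98800

Use sources in increasing cost order.
Take 1600 from Supplier W at 5.0 → need 6300 more.
Take 2100 from Supplier M at 6.0 → need 4200 more.
Supplier 10 at 10.0: take all 900 hours → 3300 still needed.
Supplier 20 at 20.0: take all 2500 hours → 800 still needed.
Take 800 from Supplier Y at 24.0 to finish.
Cost = 1600×5.0 + 2100×6.0 + 900×10.0 + 2500×20.0 + 800×24.0 = 98800.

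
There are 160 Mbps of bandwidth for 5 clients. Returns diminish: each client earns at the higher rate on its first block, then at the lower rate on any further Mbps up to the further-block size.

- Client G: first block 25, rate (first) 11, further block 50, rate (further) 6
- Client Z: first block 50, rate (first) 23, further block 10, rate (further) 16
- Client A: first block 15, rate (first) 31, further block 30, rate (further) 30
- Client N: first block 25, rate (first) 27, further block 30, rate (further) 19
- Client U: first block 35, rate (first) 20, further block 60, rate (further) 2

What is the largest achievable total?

Order all 10 blocks by rate: Client A/tier1 31 > Client A/tier2 30 > Client N/tier1 27 > Client Z/tier1 23 > Client U/tier1 20 > Client N/tier2 19 > Client Z/tier2 16 > Client G/tier1 11 > Client G/tier2 6 > Client U/tier2 2.
Client A/tier1 (31): +15 — 145 left.
Client A/tier2 (30): +30 — 115 left.
Client N tier1 at 27: fill all 25 — 90 left.
Client Z tier1 at 23: fill all 50 — 40 left.
Client U/tier1 (20): +35 — 5 left.
5 remain; put them into Client N tier2 at 19.
Total = 31×15 + 30×30 + 27×25 + 23×50 + 20×35 + 19×5 = 3985.

3985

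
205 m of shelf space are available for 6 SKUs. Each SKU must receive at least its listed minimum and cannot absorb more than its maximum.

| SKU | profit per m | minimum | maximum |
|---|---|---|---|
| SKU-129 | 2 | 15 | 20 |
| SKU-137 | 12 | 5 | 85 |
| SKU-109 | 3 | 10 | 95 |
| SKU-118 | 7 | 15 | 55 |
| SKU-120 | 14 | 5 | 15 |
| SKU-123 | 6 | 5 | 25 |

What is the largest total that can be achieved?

1825

Meeting every minimum uses 15+5+10+15+5+5 = 55 m, leaving 150.
Highest profit per m first: SKU-120 14 > SKU-137 12 > SKU-118 7 > SKU-123 6 > SKU-109 3 > SKU-129 2.
SKU-120: +10 to 15 (cap) → 140 left.
SKU-137 takes 80 more to reach its cap of 85 → 60 left.
SKU-118 takes 40 more to reach its cap of 55 → 20 left.
SKU-123: +20 to 25 (cap) → 0 left.
Total = 2×15 + 12×85 + 3×10 + 7×55 + 14×15 + 6×25 = 1825.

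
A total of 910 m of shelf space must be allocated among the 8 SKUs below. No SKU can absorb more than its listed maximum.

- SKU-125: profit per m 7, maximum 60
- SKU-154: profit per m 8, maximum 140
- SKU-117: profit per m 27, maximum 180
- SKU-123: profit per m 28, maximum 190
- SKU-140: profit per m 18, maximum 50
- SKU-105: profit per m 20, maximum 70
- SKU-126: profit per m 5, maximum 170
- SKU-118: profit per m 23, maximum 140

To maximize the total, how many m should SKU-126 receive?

Highest profit per m first: SKU-123 28 > SKU-117 27 > SKU-118 23 > SKU-105 20 > SKU-140 18 > SKU-154 8 > SKU-125 7 > SKU-126 5.
SKU-123: +190 to 190 (cap) — 720 left.
SKU-117 takes 180 to reach its cap of 180 — 540 left.
Give SKU-118 140 to hit its cap of 140 — 400 left.
Give SKU-105 70 to hit its cap of 70 — 330 left.
SKU-140: +50 to 50 (cap) — 280 left.
Give SKU-154 140 to hit its cap of 140 — 140 left.
SKU-125 takes 60 to reach its cap of 60 — 80 left.
Only 80 left; SKU-126 takes them to reach 80.

80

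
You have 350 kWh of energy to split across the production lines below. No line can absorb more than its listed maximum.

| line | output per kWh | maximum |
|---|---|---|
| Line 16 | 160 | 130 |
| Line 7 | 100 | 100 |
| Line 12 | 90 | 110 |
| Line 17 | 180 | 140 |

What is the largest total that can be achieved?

54000

Highest output per kWh first: Line 17 180 > Line 16 160 > Line 7 100 > Line 12 90.
Give Line 17 140 to hit its cap of 140 → 210 left.
Line 16: +130 to 130 (cap) → 80 left.
Line 7: +80 (room for 100) → 80. Pool exhausted.
Total = 160×130 + 100×80 + 180×140 = 54000.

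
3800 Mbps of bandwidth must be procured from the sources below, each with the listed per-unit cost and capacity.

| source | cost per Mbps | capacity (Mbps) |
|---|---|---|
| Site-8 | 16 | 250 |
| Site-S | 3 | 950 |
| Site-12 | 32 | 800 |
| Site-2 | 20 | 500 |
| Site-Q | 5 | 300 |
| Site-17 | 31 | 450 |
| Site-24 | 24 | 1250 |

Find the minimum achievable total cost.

65500

Fill from the cheapest source first.
Take 950 from Site-S at 3 — need 2850 more.
Site-Q (5): use full 300 — 2550 Mbps to go.
Take 250 from Site-8 at 16 — need 2300 more.
Take 500 from Site-2 at 20 — need 1800 more.
Site-24 (24): use full 1250 — 550 Mbps to go.
Take 450 from Site-17 at 31 — need 100 more.
Site-12 at 32: take 100 of its 800 — requirement met.
Cost = 950×3 + 300×5 + 250×16 + 500×20 + 1250×24 + 450×31 + 100×32 = 65500.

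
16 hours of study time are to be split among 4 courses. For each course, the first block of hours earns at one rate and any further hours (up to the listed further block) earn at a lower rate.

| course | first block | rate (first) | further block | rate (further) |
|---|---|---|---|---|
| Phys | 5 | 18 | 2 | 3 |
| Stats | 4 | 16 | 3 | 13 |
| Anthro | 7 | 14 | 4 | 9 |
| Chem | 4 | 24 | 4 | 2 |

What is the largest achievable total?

Treat each block as its own option and order by rate: Chem/tier1 24 > Phys/tier1 18 > Stats/tier1 16 > Anthro/tier1 14 > Stats/tier2 13 > Anthro/tier2 9 > Phys/tier2 3 > Chem/tier2 2.
Fill Chem tier1 block (4 at 24) → 12 left.
Fill Phys tier1 block (5 at 18) → 7 left.
Stats tier1 at 16: fill all 4 → 3 left.
Anthro/tier1: +3 of 7 at 14; pool empty.
Total = 24×4 + 18×5 + 16×4 + 14×3 = 292.

292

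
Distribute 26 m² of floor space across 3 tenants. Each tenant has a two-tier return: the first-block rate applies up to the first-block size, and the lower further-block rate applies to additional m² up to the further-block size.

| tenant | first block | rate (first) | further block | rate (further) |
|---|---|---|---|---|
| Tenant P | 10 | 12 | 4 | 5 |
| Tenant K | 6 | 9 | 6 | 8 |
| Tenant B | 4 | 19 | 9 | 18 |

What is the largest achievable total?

Rank every tier by rate: Tenant B/tier1 19 > Tenant B/tier2 18 > Tenant P/tier1 12 > Tenant K/tier1 9 > Tenant K/tier2 8 > Tenant P/tier2 5.
Fill Tenant B tier1 block (4 at 19) — 22 left.
Tenant B tier2 at 18: fill all 9 — 13 left.
Tenant P/tier1 (12): +10 — 3 left.
Tenant K/tier1: +3 of 6 at 9; pool empty.
Total = 19×4 + 18×9 + 12×10 + 9×3 = 385.

385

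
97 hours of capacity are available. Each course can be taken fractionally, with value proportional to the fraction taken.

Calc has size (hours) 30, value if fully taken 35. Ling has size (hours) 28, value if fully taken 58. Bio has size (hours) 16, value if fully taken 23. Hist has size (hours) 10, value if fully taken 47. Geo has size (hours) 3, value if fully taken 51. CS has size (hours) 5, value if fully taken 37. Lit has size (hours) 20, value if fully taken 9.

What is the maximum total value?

253.25

Best value per unit of size first: Geo 51/3≈17, CS 37/5≈7.4, Hist 47/10≈4.7, Ling 58/28≈2.07, Bio 23/16≈1.44, Calc 35/30≈1.17, Lit 9/20≈0.45.
Geo: take in full, 3 hours for value 51 — 94 left.
Take all of CS (5 hours, value 37) — 89 hours left.
Hist: take in full, 10 hours for value 47 — 79 left.
Ling: take in full, 28 hours for value 58 — 51 left.
Bio: take in full, 16 hours for value 23 — 35 left.
Calc: take in full, 30 hours for value 35 — 5 left.
Only 5 hours remain; take 5/20 of Lit for value 9×5/20 = 2.25.
Total value = 253.25.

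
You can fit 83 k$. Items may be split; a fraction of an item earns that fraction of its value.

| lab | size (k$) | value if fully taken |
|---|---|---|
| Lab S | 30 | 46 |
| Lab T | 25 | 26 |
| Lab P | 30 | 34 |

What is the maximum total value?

Best value per unit of size first: Lab S 46/30≈1.53, Lab P 34/30≈1.13, Lab T 26/25≈1.04.
Take all of Lab S (30 k$, value 46) — 53 k$ left.
Take all of Lab P (30 k$, value 34) — 23 k$ left.
Fill the last 23 k$ with part of Lab T: 23/25 of it earns 23.92.
Total value = 103.92.

103.92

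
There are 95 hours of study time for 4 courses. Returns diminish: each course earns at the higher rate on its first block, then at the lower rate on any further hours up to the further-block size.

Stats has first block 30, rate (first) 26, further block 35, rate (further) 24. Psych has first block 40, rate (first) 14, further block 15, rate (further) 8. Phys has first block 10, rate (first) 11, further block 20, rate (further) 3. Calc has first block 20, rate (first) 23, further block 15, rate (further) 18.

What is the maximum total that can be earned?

2260

Treat each block as its own option and order by rate: Stats/first 26 > Stats/second 24 > Calc/first 23 > Calc/second 18 > Psych/first 14 > Phys/first 11 > Psych/second 8 > Phys/second 3.
Fill Stats first block (30 at 26) — 65 left.
Fill Stats second block (35 at 24) — 30 left.
Fill Calc first block (20 at 23) — 10 left.
Calc second at 18: only 10 left, fill 10.
Total = 26×30 + 24×35 + 23×20 + 18×10 = 2260.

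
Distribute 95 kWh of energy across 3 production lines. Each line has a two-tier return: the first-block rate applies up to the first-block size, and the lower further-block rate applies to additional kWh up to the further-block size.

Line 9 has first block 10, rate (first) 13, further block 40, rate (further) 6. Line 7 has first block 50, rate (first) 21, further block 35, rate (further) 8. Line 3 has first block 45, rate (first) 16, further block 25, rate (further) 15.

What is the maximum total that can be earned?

1770

Rank every tier by rate: Line 7/first 21 > Line 3/first 16 > Line 3/second 15 > Line 9/first 13 > Line 7/second 8 > Line 9/second 6.
Line 7/first (21): +50 ; 45 left.
Line 3 first at 16: fill all 45 ; 0 left.
Total = 21×50 + 16×45 = 1770.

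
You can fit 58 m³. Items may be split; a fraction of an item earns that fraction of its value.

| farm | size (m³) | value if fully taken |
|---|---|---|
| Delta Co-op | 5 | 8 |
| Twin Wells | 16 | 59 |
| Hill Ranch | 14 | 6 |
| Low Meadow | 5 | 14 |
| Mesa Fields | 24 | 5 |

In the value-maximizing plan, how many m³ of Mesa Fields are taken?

18

Rank by value-to-size ratio: Twin Wells 59/16≈3.69, Low Meadow 14/5≈2.8, Delta Co-op 8/5≈1.6, Hill Ranch 6/14≈0.429, Mesa Fields 5/24≈0.208.
Take all of Twin Wells (16 m³, value 59) → 42 m³ left.
Low Meadow: take in full, 5 m³ for value 14 → 37 left.
Delta Co-op: take in full, 5 m³ for value 8 → 32 left.
Hill Ranch: take in full, 14 m³ for value 6 → 18 left.
18 m³ left: a 18/24 share of Mesa Fields gives 5×18/24 = 3.75.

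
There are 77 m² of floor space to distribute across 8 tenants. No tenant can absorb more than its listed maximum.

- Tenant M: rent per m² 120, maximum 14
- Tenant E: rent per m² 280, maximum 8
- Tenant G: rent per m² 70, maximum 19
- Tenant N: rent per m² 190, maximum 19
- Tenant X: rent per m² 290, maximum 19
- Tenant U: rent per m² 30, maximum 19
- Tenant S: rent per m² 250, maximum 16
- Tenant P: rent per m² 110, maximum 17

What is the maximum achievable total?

17150

Order the tenants by rent per m²: Tenant X 290 > Tenant E 280 > Tenant S 250 > Tenant N 190 > Tenant M 120 > Tenant P 110 > Tenant G 70 > Tenant U 30.
Tenant X: +19 to 19 (cap) — 58 left.
Tenant E takes 8 to reach its cap of 8 — 50 left.
Tenant S takes 16 to reach its cap of 16 — 34 left.
Tenant N: +19 to 19 (cap) — 15 left.
Give Tenant M 14 to hit its cap of 14 — 1 left.
Only 1 left; Tenant P takes them to reach 1.
Total = 120×14 + 280×8 + 190×19 + 290×19 + 250×16 + 110×1 = 17150.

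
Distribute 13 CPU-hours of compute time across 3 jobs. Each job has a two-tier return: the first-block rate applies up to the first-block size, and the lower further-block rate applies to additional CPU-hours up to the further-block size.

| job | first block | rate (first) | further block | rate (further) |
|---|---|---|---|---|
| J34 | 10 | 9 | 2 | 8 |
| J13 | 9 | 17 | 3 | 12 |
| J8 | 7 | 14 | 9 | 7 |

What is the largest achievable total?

209

Treat each block as its own option and order by rate: J13/T1 17 > J8/T1 14 > J13/T2 12 > J34/T1 9 > J34/T2 8 > J8/T2 7.
J13/T1 (17): +9 → 4 left.
4 remain; put them into J8 T1 at 14.
Total = 17×9 + 14×4 = 209.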